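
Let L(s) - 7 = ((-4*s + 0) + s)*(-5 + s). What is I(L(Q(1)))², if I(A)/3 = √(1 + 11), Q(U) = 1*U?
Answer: 108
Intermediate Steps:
Q(U) = U
L(s) = 7 - 3*s*(-5 + s) (L(s) = 7 + ((-4*s + 0) + s)*(-5 + s) = 7 + (-4*s + s)*(-5 + s) = 7 + (-3*s)*(-5 + s) = 7 - 3*s*(-5 + s))
I(A) = 6*√3 (I(A) = 3*√(1 + 11) = 3*√12 = 3*(2*√3) = 6*√3)
I(L(Q(1)))² = (6*√3)² = 108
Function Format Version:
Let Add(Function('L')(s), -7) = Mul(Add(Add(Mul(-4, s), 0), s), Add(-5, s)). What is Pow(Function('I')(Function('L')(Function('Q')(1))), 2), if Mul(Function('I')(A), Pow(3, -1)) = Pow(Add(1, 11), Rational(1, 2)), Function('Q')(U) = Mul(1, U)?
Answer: 108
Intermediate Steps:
Function('Q')(U) = U
Function('L')(s) = Add(7, Mul(-3, s, Add(-5, s))) (Function('L')(s) = Add(7, Mul(Add(Add(Mul(-4, s), 0), s), Add(-5, s))) = Add(7, Mul(Add(Mul(-4, s), s), Add(-5, s))) = Add(7, Mul(Mul(-3, s), Add(-5, s))) = Add(7, Mul(-3, s, Add(-5, s))))
Function('I')(A) = Mul(6, Pow(3, Rational(1, 2))) (Function('I')(A) = Mul(3, Pow(Add(1, 11), Rational(1, 2))) = Mul(3, Pow(12, Rational(1, 2))) = Mul(3, Mul(2, Pow(3, Rational(1, 2)))) = Mul(6, Pow(3, Rational(1, 2))))
Pow(Function('I')(Function('L')(Function('Q')(1))), 2) = Pow(Mul(6, Pow(3, Rational(1, 2))), 2) = 108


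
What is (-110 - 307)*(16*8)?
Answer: -53376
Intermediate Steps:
(-110 - 307)*(16*8) = -417*128 = -53376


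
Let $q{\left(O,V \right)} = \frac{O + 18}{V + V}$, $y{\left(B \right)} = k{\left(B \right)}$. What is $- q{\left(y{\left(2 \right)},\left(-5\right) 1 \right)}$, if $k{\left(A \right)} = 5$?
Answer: $\frac{23}{10} \approx 2.3$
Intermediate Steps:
$y{\left(B \right)} = 5$
$q{\left(O,V \right)} = \frac{18 + O}{2 V}$
$- q{\left(y{\left(2 \right)},\left(-5\right) 1 \right)} = - \frac{18 + 5}{2 \left(\left(-5\right) 1\right)} = - \frac{23}{2 \left(-5\right)} = - \frac{\left(-1\right) 23}{2 \cdot 5} = \left(-1\right) \left(- \frac{23}{10}\right) = \frac{23}{10}$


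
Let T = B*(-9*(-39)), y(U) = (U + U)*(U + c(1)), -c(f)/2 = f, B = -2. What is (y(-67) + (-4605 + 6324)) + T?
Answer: 10263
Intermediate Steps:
c(f) = -2*f
y(U) = 2*U*(-2 + U) (y(U) = (U + U)*(U - 2*1) = (2*U)*(U - 2) = (2*U)*(-2 + U) = 2*U*(-2 + U))
T = -702 (T = -(-18)*(-39) = -2*351 = -702)
(y(-67) + (-4605 + 6324)) + T = (2*(-67)*(-2 - 67) + (-4605 + 6324)) - 702 = (2*(-67)*(-69) + 1719) - 702 = (9246 + 1719) - 702 = 10965 - 702 = 10263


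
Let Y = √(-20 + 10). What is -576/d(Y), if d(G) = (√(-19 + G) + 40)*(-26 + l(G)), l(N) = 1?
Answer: 576/(1000 + 25*√(-19 + I*√10)) ≈ 0.56422 - 0.061142*I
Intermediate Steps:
Y = I*√10 (Y = √(-10) = I*√10 ≈ 3.1623*I)
d(G) = -1000 - 25*√(-19 + G) (d(G) = (√(-19 + G) + 40)*(-26 + 1) = (40 + √(-19 + G))*(-25) = -1000 - 25*√(-19 + G))
-576/d(Y) = -576/(-1000 - 25*√(-19 + I*√10))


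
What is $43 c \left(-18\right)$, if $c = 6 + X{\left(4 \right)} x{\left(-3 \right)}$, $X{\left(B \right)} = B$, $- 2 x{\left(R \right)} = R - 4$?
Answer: $-15480$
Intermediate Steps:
$x{\left(R \right)} = 2 - \frac{R}{2}$ ($x{\left(R \right)} = - \frac{R - 4}{2} = - \frac{-4 + R}{2} = 2 - \frac{R}{2}$)
$c = 20$ ($c = 6 + 4 \left(2 - - \frac{3}{2}\right) = 6 + 4 \left(2 + \frac{3}{2}\right) = 6 + 4 \cdot \frac{7}{2} = 6 + 14 = 20$)
$43 c \left(-18\right) = 43 \cdot 20 \left(-18\right) = 860 \left(-18\right) = -15480$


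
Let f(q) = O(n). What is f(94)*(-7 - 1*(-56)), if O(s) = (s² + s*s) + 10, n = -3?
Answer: 1372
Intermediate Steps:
O(s) = 10 + 2*s² (O(s) = (s² + s²) + 10 = 2*s² + 10 = 10 + 2*s²)
f(q) = 28 (f(q) = 10 + 2*(-3)² = 10 + 2*9 = 10 + 18 = 28)
f(94)*(-7 - 1*(-56)) = 28*(-7 - 1*(-56)) = 28*(-7 + 56) = 28*49 = 1372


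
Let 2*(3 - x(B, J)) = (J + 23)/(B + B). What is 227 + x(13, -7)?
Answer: 2986/13 ≈ 229.69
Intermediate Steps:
x(B, J) = 3 - (23 + J)/(4*B) (x(B, J) = 3 - (J + 23)/(2*(B + B)) = 3 - (23 + J)/(2*(2*B)) = 3 - (23 + J)*1/(2*B)/2 = 3 - (23 + J)/(4*B))
227 + x(13, -7) = 227 + (¼)*(-23 - 1*(-7) + 12*13)/13 = 227 + (¼)*(1/13)*(-23 + 7 + 156) = 227 + (¼)*(1/13)*140 = 227 + 35/13 = 2986/13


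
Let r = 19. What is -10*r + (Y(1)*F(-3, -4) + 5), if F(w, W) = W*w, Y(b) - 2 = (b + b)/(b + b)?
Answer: -149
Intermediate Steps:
Y(b) = 3 (Y(b) = 2 + (b + b)/(b + b) = 2 + (2*b)/((2*b)) = 2 + (2*b)*(1/(2*b)) = 2 + 1 = 3)
-10*r + (Y(1)*F(-3, -4) + 5) = -10*19 + (3*(-4*(-3)) + 5) = -190 + (3*12 + 5) = -190 + (36 + 5) = -190 + 41 = -149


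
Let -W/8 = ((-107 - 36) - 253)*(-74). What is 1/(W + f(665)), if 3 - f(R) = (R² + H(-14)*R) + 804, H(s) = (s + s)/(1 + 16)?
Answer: -17/11498166 ≈ -1.4785e-6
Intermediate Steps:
H(s) = 2*s/17 (H(s) = (2*s)/17 = (2*s)*(1/17) = 2*s/17)
W = -234432 (W = -8*((-107 - 36) - 253)*(-74) = -8*(-143 - 253)*(-74) = -(-3168)*(-74) = -8*29304 = -234432)
f(R) = -801 - R² + 28*R/17 (f(R) = 3 - ((R² + ((2/17)*(-14))*R) + 804) = 3 - ((R² - 28*R/17) + 804) = 3 - (804 + R² - 28*R/17) = 3 + (-804 - R² + 28*R/17) = -801 - R² + 28*R/17)
1/(W + f(665)) = 1/(-234432 + (-801 - 1*665² + (28/17)*665)) = 1/(-234432 + (-801 - 1*442225 + 18620/17)) = 1/(-234432 + (-801 - 442225 + 18620/17)) = 1/(-234432 - 7512822/17) = 1/(-11498166/17) = -17/11498166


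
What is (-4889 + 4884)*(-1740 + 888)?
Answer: 4260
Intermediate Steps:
(-4889 + 4884)*(-1740 + 888) = -5*(-852) = 4260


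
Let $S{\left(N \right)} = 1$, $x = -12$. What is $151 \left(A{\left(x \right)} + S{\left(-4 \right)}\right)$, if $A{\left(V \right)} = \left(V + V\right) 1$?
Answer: $-3473$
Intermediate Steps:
$A{\left(V \right)} = 2 V$ ($A{\left(V \right)} = 2 V 1 = 2 V$)
$151 \left(A{\left(x \right)} + S{\left(-4 \right)}\right) = 151 \left(2 \left(-12\right) + 1\right) = 151 \left(-24 + 1\right) = 151 \left(-23\right) = -3473$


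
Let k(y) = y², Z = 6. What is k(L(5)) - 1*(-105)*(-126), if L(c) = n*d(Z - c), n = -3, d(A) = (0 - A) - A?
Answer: -13194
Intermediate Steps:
d(A) = -2*A (d(A) = -A - A = -2*A)
L(c) = 36 - 6*c (L(c) = -(-6)*(6 - c) = -3*(-12 + 2*c) = 36 - 6*c)
k(L(5)) - 1*(-105)*(-126) = (36 - 6*5)² - 1*(-105)*(-126) = (36 - 30)² + 105*(-126) = 6² - 13230 = 36 - 13230 = -13194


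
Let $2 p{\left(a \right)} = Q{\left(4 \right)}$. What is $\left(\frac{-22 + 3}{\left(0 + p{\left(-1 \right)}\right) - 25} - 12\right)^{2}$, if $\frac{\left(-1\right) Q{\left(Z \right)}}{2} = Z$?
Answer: $\frac{108241}{841} \approx 128.71$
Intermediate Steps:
$Q{\left(Z \right)} = - 2 Z$
$p{\left(a \right)} = -4$ ($p{\left(a \right)} = \frac{\left(-2\right) 4}{2} = \frac{1}{2} \left(-8\right) = -4$)
$\left(\frac{-22 + 3}{\left(0 + p{\left(-1 \right)}\right) - 25} - 12\right)^{2} = \left(\frac{-22 + 3}{\left(0 - 4\right) - 25} - 12\right)^{2} = \left(- \frac{19}{-4 - 25} - 12\right)^{2} = \left(- \frac{19}{-29} - 12\right)^{2} = \left(\left(-19\right) \left(- \frac{1}{29}\right) - 12\right)^{2} = \left(\frac{19}{29} - 12\right)^{2} = \left(- \frac{329}{29}\right)^{2} = \frac{108241}{841}$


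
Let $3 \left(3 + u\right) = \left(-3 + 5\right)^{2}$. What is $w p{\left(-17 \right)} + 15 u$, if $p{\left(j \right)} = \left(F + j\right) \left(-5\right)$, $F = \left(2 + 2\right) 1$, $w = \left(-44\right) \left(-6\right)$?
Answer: $17135$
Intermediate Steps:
$u = - \frac{5}{3}$ ($u = -3 + \frac{\left(-3 + 5\right)^{2}}{3} = -3 + \frac{2^{2}}{3} = -3 + \frac{1}{3} \cdot 4 = -3 + \frac{4}{3} = - \frac{5}{3} \approx -1.6667$)
$w = 264$
$F = 4$ ($F = 4 \cdot 1 = 4$)
$p{\left(j \right)} = -20 - 5 j$ ($p{\left(j \right)} = \left(4 + j\right) \left(-5\right) = -20 - 5 j$)
$w p{\left(-17 \right)} + 15 u = 264 \left(-20 - -85\right) + 15 \left(- \frac{5}{3}\right) = 264 \left(-20 + 85\right) - 25 = 264 \cdot 65 - 25 = 17160 - 25 = 17135$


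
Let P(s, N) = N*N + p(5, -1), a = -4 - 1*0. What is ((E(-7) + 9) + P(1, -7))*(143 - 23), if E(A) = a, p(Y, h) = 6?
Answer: 7200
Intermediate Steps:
a = -4 (a = -4 + 0 = -4)
E(A) = -4
P(s, N) = 6 + N² (P(s, N) = N*N + 6 = N² + 6 = 6 + N²)
((E(-7) + 9) + P(1, -7))*(143 - 23) = ((-4 + 9) + (6 + (-7)²))*(143 - 23) = (5 + (6 + 49))*120 = (5 + 55)*120 = 60*120 = 7200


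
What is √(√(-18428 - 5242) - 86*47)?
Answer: √(-4042 + 3*I*√2630) ≈ 1.2097 + 63.588*I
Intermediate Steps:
√(√(-18428 - 5242) - 86*47) = √(√(-23670) - 4042) = √(3*I*√2630 - 4042) = √(-4042 + 3*I*√2630)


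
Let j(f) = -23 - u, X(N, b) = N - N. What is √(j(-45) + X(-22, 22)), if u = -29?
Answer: √6 ≈ 2.4495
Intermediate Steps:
X(N, b) = 0
j(f) = 6 (j(f) = -23 - 1*(-29) = -23 + 29 = 6)
√(j(-45) + X(-22, 22)) = √(6 + 0) = √6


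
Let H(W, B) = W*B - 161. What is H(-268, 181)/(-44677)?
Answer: 48669/44677 ≈ 1.0894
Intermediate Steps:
H(W, B) = -161 + B*W (H(W, B) = B*W - 161 = -161 + B*W)
H(-268, 181)/(-44677) = (-161 + 181*(-268))/(-44677) = (-161 - 48508)*(-1/44677) = -48669*(-1/44677) = 48669/44677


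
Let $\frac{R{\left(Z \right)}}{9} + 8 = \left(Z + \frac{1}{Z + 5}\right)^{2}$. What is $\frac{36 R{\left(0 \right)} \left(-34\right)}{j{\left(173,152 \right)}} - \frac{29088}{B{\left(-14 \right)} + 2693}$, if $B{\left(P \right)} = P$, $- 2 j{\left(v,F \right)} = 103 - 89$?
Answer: $- \frac{1959317112}{156275} \approx -12538.0$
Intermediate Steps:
$R{\left(Z \right)} = -72 + 9 \left(Z + \frac{1}{5 + Z}\right)^{2}$ ($R{\left(Z \right)} = -72 + 9 \left(Z + \frac{1}{Z + 5}\right)^{2} = -72 + 9 \left(Z + \frac{1}{5 + Z}\right)^{2}$)
$j{\left(v,F \right)} = -7$ ($j{\left(v,F \right)} = - \frac{103 - 89}{2} = \left(- \frac{1}{2}\right) 14 = -7$)
$\frac{36 R{\left(0 \right)} \left(-34\right)}{j{\left(173,152 \right)}} - \frac{29088}{B{\left(-14 \right)} + 2693} = \frac{36 \left(-72 + \frac{9 \left(1 + 0^{2} + 5 \cdot 0\right)^{2}}{\left(5 + 0\right)^{2}}\right) \left(-34\right)}{-7} - \frac{29088}{-14 + 2693} = 36 \left(-72 + \frac{9 \left(1 + 0 + 0\right)^{2}}{25}\right) \left(-34\right) \left(- \frac{1}{7}\right) - \frac{29088}{2679} = 36 \left(-72 + 9 \cdot \frac{1}{25} \cdot 1^{2}\right) \left(-34\right) \left(- \frac{1}{7}\right) - \frac{9696}{893} = 36 \left(-72 + 9 \cdot \frac{1}{25} \cdot 1\right) \left(-34\right) \left(- \frac{1}{7}\right) - \frac{9696}{893} = 36 \left(-72 + \frac{9}{25}\right) \left(-34\right) \left(- \frac{1}{7}\right) - \frac{9696}{893} = 36 \left(- \frac{1791}{25}\right) \left(-34\right) \left(- \frac{1}{7}\right) - \frac{9696}{893} = \left(- \frac{64476}{25}\right) \left(-34\right) \left(- \frac{1}{7}\right) - \frac{9696}{893} = \frac{2192184}{25} \left(- \frac{1}{7}\right) - \frac{9696}{893} = - \frac{2192184}{175} - \frac{9696}{893} = - \frac{1959317112}{156275}$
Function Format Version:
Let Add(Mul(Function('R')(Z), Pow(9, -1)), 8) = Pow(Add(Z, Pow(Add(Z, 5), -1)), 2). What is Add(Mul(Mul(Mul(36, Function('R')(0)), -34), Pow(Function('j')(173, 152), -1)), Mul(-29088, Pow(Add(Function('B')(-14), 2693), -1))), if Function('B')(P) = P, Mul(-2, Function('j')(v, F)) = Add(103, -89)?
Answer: Rational(-1959317112, 156275) ≈ -12538.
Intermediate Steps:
Function('R')(Z) = Add(-72, Mul(9, Pow(Add(Z, Pow(Add(5, Z), -1)), 2))) (Function('R')(Z) = Add(-72, Mul(9, Pow(Add(Z, Pow(Add(Z, 5), -1)), 2))) = Add(-72, Mul(9, Pow(Add(Z, Pow(Add(5, Z), -1)), 2))))
Function('j')(v, F) = -7 (Function('j')(v, F) = Mul(Rational(-1, 2), Add(103, -89)) = Mul(Rational(-1, 2), 14) = -7)
Add(Mul(Mul(Mul(36, Function('R')(0)), -34), Pow(Function('j')(173, 152), -1)), Mul(-29088, Pow(Add(Function('B')(-14), 2693), -1))) = Add(Mul(Mul(Mul(36, Add(-72, Mul(9, Pow(Add(5, 0), -2), Pow(Add(1, Pow(0, 2), Mul(5, 0)), 2)))), -34), Pow(-7, -1)), Mul(-29088, Pow(Add(-14, 2693), -1))) = Add(Mul(Mul(Mul(36, Add(-72, Mul(9, Pow(5, -2), Pow(Add(1, 0, 0), 2)))), -34), Rational(-1, 7)), Mul(-29088, Pow(2679, -1))) = Add(Mul(Mul(Mul(36, Add(-72, Mul(9, Rational(1, 25), Pow(1, 2)))), -34), Rational(-1, 7)), Mul(-29088, Rational(1, 2679))) = Add(Mul(Mul(Mul(36, Add(-72, Mul(9, Rational(1, 25), 1))), -34), Rational(-1, 7)), Rational(-9696, 893)) = Add(Mul(Mul(Mul(36, Add(-72, Rational(9, 25))), -34), Rational(-1, 7)), Rational(-9696, 893)) = Add(Mul(Mul(Mul(36, Rational(-1791, 25)), -34), Rational(-1, 7)), Rational(-9696, 893)) = Add(Mul(Mul(Rational(-64476, 25), -34), Rational(-1, 7)), Rational(-9696, 893)) = Add(Mul(Rational(2192184, 25), Rational(-1, 7)), Rational(-9696, 893)) = Add(Rational(-2192184, 175), Rational(-9696, 893)) = Rational(-1959317112, 156275)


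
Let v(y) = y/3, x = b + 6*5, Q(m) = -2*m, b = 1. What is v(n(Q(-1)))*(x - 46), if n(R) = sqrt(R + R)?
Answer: -10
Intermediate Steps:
n(R) = sqrt(2)*sqrt(R) (n(R) = sqrt(2*R) = sqrt(2)*sqrt(R))
x = 31 (x = 1 + 6*5 = 1 + 30 = 31)
v(y) = y/3 (v(y) = y*(1/3) = y/3)
v(n(Q(-1)))*(x - 46) = ((sqrt(2)*sqrt(-2*(-1)))/3)*(31 - 46) = ((sqrt(2)*sqrt(2))/3)*(-15) = ((1/3)*2)*(-15) = (2/3)*(-15) = -10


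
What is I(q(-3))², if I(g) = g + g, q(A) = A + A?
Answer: 144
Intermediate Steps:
q(A) = 2*A
I(g) = 2*g
I(q(-3))² = (2*(2*(-3)))² = (2*(-6))² = (-12)² = 144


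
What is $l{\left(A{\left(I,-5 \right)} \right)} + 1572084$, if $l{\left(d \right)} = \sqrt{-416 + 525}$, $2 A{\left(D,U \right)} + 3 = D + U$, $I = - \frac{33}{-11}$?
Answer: $1572084 + \sqrt{109} \approx 1.5721 \cdot 10^{6}$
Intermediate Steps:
$I = 3$ ($I = \left(-33\right) \left(- \frac{1}{11}\right) = 3$)
$A{\left(D,U \right)} = - \frac{3}{2} + \frac{D}{2} + \frac{U}{2}$ ($A{\left(D,U \right)} = - \frac{3}{2} + \frac{D + U}{2} = - \frac{3}{2} + \left(\frac{D}{2} + \frac{U}{2}\right) = - \frac{3}{2} + \frac{D}{2} + \frac{U}{2}$)
$l{\left(d \right)} = \sqrt{109}$
$l{\left(A{\left(I,-5 \right)} \right)} + 1572084 = \sqrt{109} + 1572084 = 1572084 + \sqrt{109}$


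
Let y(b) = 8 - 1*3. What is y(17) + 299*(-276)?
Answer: -82519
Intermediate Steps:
y(b) = 5 (y(b) = 8 - 3 = 5)
y(17) + 299*(-276) = 5 + 299*(-276) = 5 - 82524 = -82519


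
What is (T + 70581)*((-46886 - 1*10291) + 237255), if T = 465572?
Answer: 96549359934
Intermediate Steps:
(T + 70581)*((-46886 - 1*10291) + 237255) = (465572 + 70581)*((-46886 - 1*10291) + 237255) = 536153*((-46886 - 10291) + 237255) = 536153*(-57177 + 237255) = 536153*180078 = 96549359934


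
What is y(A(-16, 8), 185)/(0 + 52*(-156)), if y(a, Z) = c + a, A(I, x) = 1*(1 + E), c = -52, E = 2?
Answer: 49/8112 ≈ 0.0060404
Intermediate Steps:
A(I, x) = 3 (A(I, x) = 1*(1 + 2) = 1*3 = 3)
y(a, Z) = -52 + a
y(A(-16, 8), 185)/(0 + 52*(-156)) = (-52 + 3)/(0 + 52*(-156)) = -49/(0 - 8112) = -49/(-8112) = -49*(-1/8112) = 49/8112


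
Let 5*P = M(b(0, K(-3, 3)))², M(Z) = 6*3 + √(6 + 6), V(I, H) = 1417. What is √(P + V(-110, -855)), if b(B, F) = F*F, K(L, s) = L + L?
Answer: √(37105 + 360*√3)/5 ≈ 38.848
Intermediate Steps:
K(L, s) = 2*L
b(B, F) = F²
M(Z) = 18 + 2*√3 (M(Z) = 18 + √12 = 18 + 2*√3)
P = (18 + 2*√3)²/5 ≈ 92.141
√(P + V(-110, -855)) = √((336/5 + 72*√3/5) + 1417) = √(7421/5 + 72*√3/5)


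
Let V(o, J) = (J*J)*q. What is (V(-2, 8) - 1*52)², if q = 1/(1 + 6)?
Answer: 90000/49 ≈ 1836.7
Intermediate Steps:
q = ⅐ (q = 1/7 = ⅐ ≈ 0.14286)
V(o, J) = J²/7 (V(o, J) = (J*J)*(⅐) = J²*(⅐) = J²/7)
(V(-2, 8) - 1*52)² = ((⅐)*8² - 1*52)² = ((⅐)*64 - 52)² = (64/7 - 52)² = (-300/7)² = 90000/49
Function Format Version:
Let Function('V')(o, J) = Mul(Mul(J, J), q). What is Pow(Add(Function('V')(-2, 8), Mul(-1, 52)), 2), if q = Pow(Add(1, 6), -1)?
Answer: Rational(90000, 49) ≈ 1836.7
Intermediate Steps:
q = Rational(1, 7) (q = Pow(7, -1) = Rational(1, 7) ≈ 0.14286)
Function('V')(o, J) = Mul(Rational(1, 7), Pow(J, 2)) (Function('V')(o, J) = Mul(Mul(J, J), Rational(1, 7)) = Mul(Pow(J, 2), Rational(1, 7)) = Mul(Rational(1, 7), Pow(J, 2)))
Pow(Add(Function('V')(-2, 8), Mul(-1, 52)), 2) = Pow(Add(Mul(Rational(1, 7), Pow(8, 2)), Mul(-1, 52)), 2) = Pow(Add(Mul(Rational(1, 7), 64), -52), 2) = Pow(Add(Rational(64, 7), -52), 2) = Pow(Rational(-300, 7), 2) = Rational(90000, 49)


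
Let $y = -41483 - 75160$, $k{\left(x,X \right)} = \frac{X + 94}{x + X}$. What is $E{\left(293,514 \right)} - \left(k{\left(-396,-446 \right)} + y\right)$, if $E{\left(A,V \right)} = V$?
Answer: $\frac{49322921}{421} \approx 1.1716 \cdot 10^{5}$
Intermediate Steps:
$k{\left(x,X \right)} = \frac{94 + X}{X + x}$
$y = -116643$
$E{\left(293,514 \right)} - \left(k{\left(-396,-446 \right)} + y\right) = 514 - \left(\frac{94 - 446}{-446 - 396} - 116643\right) = 514 - \left(\frac{1}{-842} \left(-352\right) - 116643\right) = 514 - \left(\left(- \frac{1}{842}\right) \left(-352\right) - 116643\right) = 514 - \left(\frac{176}{421} - 116643\right) = 514 - - \frac{49106527}{421} = 514 + \frac{49106527}{421} = \frac{49322921}{421}$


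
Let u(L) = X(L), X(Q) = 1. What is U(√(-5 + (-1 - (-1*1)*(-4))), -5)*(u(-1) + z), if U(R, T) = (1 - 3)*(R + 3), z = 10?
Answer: -66 - 22*I*√10 ≈ -66.0 - 69.57*I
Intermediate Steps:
u(L) = 1
U(R, T) = -6 - 2*R (U(R, T) = -2*(3 + R) = -6 - 2*R)
U(√(-5 + (-1 - (-1*1)*(-4))), -5)*(u(-1) + z) = (-6 - 2*√(-5 + (-1 - (-1*1)*(-4))))*(1 + 10) = (-6 - 2*√(-5 + (-1 - (-1)*(-4))))*11 = (-6 - 2*√(-5 + (-1 - 1*4)))*11 = (-6 - 2*√(-5 + (-1 - 4)))*11 = (-6 - 2*√(-5 - 5))*11 = (-6 - 2*I*√10)*11 = -66 - 22*I*√10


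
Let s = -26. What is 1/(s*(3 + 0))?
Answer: -1/78 ≈ -0.012821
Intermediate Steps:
1/(s*(3 + 0)) = 1/(-26*(3 + 0)) = 1/(-26*3) = 1/(-78) = -1/78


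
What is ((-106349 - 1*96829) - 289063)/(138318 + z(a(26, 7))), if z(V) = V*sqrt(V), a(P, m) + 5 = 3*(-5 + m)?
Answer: -492241/138319 ≈ -3.5587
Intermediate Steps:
a(P, m) = -20 + 3*m (a(P, m) = -5 + 3*(-5 + m) = -5 + (-15 + 3*m) = -20 + 3*m)
z(V) = V**(3/2)
((-106349 - 1*96829) - 289063)/(138318 + z(a(26, 7))) = ((-106349 - 1*96829) - 289063)/(138318 + (-20 + 3*7)**(3/2)) = ((-106349 - 96829) - 289063)/(138318 + (-20 + 21)**(3/2)) = (-203178 - 289063)/(138318 + 1**(3/2)) = -492241/(138318 + 1) = -492241/138319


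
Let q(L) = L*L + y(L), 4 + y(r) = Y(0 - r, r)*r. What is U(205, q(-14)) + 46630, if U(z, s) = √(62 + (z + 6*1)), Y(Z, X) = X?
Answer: 46630 + √273 ≈ 46647.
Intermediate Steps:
y(r) = -4 + r² (y(r) = -4 + r*r = -4 + r²)
q(L) = -4 + 2*L² (q(L) = L*L + (-4 + L²) = L² + (-4 + L²) = -4 + 2*L²)
U(z, s) = √(68 + z) (U(z, s) = √(62 + (z + 6)) = √(62 + (6 + z)) = √(68 + z))
U(205, q(-14)) + 46630 = √(68 + 205) + 46630 = √273 + 46630 = 46630 + √273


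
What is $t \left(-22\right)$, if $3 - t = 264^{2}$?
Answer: $1533246$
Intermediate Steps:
$t = -69693$ ($t = 3 - 264^{2} = 3 - 69696 = -69693$)
$t \left(-22\right) = \left(-69693\right) \left(-22\right) = 1533246$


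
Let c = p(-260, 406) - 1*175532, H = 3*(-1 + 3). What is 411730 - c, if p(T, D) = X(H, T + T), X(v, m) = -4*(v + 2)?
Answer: 587294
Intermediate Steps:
H = 6 (H = 3*2 = 6)
X(v, m) = -8 - 4*v (X(v, m) = -4*(2 + v) = -8 - 4*v)
p(T, D) = -32 (p(T, D) = -8 - 4*6 = -8 - 24 = -32)
c = -175564 (c = -32 - 1*175532 = -32 - 175532 = -175564)
411730 - c = 411730 - 1*(-175564) = 411730 + 175564 = 587294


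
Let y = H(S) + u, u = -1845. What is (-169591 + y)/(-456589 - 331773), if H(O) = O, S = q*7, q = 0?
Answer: 85718/394181 ≈ 0.21746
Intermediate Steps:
S = 0 (S = 0*7 = 0)
y = -1845 (y = 0 - 1845 = -1845)
(-169591 + y)/(-456589 - 331773) = (-169591 - 1845)/(-456589 - 331773) = -171436/(-788362) = -171436*(-1/788362) = 85718/394181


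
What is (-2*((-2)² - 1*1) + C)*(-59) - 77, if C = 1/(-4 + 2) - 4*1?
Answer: 1085/2 ≈ 542.50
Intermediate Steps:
C = -9/2 (C = 1/(-2) - 4 = -½ - 4 = -9/2 ≈ -4.5000)
(-2*((-2)² - 1*1) + C)*(-59) - 77 = (-2*((-2)² - 1*1) - 9/2)*(-59) - 77 = (-2*(4 - 1) - 9/2)*(-59) - 77 = (-2*3 - 9/2)*(-59) - 77 = (-6 - 9/2)*(-59) - 77 = -21/2*(-59) - 77 = 1239/2 - 77 = 1085/2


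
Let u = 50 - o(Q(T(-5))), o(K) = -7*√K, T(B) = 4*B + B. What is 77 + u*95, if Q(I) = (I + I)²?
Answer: 38077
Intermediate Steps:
T(B) = 5*B
Q(I) = 4*I² (Q(I) = (2*I)² = 4*I²)
u = 400 (u = 50 - (-7)*√(4*(5*(-5))²) = 50 - (-7)*√(4*(-25)²) = 50 - (-7)*√(4*625) = 50 - (-7)*√2500 = 50 - (-7)*50 = 50 - 1*(-350) = 50 + 350 = 400)
77 + u*95 = 77 + 400*95 = 77 + 38000 = 38077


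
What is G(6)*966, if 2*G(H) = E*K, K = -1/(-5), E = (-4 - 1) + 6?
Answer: 483/5 ≈ 96.600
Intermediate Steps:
E = 1 (E = -5 + 6 = 1)
K = ⅕ (K = -1*(-⅕) = ⅕ ≈ 0.20000)
G(H) = ⅒ (G(H) = (1*(⅕))/2 = (½)*(⅕) = ⅒)
G(6)*966 = (⅒)*966 = 483/5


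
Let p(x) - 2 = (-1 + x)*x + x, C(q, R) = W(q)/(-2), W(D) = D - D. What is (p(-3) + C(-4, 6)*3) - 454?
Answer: -443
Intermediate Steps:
W(D) = 0
C(q, R) = 0 (C(q, R) = 0/(-2) = 0*(-½) = 0)
p(x) = 2 + x + x*(-1 + x) (p(x) = 2 + ((-1 + x)*x + x) = 2 + (x*(-1 + x) + x) = 2 + (x + x*(-1 + x)) = 2 + x + x*(-1 + x))
(p(-3) + C(-4, 6)*3) - 454 = ((2 + (-3)²) + 0*3) - 454 = ((2 + 9) + 0) - 454 = (11 + 0) - 454 = 11 - 454 = -443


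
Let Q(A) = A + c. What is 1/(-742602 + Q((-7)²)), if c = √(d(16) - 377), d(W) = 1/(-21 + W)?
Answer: -3712765/2756924790931 - I*√9430/2756924790931 ≈ -1.3467e-6 - 3.5223e-11*I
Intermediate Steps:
c = I*√9430/5 (c = √(1/(-21 + 16) - 377) = √(1/(-5) - 377) = √(-⅕ - 377) = √(-1886/5) = I*√9430/5 ≈ 19.422*I)
Q(A) = A + I*√9430/5
1/(-742602 + Q((-7)²)) = 1/(-742602 + ((-7)² + I*√9430/5)) = 1/(-742602 + (49 + I*√9430/5)) = 1/(-742553 + I*√9430/5)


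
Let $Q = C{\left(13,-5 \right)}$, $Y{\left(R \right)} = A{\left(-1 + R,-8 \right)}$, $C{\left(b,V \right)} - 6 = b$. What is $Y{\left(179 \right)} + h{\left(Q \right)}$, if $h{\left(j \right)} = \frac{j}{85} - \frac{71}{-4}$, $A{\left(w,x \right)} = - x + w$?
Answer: $\frac{69351}{340} \approx 203.97$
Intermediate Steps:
$C{\left(b,V \right)} = 6 + b$
$A{\left(w,x \right)} = w - x$
$Y{\left(R \right)} = 7 + R$ ($Y{\left(R \right)} = \left(-1 + R\right) - -8 = \left(-1 + R\right) + 8 = 7 + R$)
$Q = 19$ ($Q = 6 + 13 = 19$)
$h{\left(j \right)} = \frac{71}{4} + \frac{j}{85}$ ($h{\left(j \right)} = j \frac{1}{85} - - \frac{71}{4} = \frac{j}{85} + \frac{71}{4} = \frac{71}{4} + \frac{j}{85}$)
$Y{\left(179 \right)} + h{\left(Q \right)} = \left(7 + 179\right) + \left(\frac{71}{4} + \frac{1}{85} \cdot 19\right) = 186 + \left(\frac{71}{4} + \frac{19}{85}\right) = 186 + \frac{6111}{340} = \frac{69351}{340}$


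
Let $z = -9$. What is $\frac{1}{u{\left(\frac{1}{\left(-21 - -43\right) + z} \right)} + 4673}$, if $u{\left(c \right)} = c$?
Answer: $\frac{13}{60750} \approx 0.00021399$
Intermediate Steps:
$\frac{1}{u{\left(\frac{1}{\left(-21 - -43\right) + z} \right)} + 4673} = \frac{1}{\frac{1}{\left(-21 - -43\right) - 9} + 4673} = \frac{1}{\frac{1}{\left(-21 + 43\right) - 9} + 4673} = \frac{1}{\frac{1}{22 - 9} + 4673} = \frac{1}{\frac{1}{13} + 4673} = \frac{1}{\frac{60750}{13}} = \frac{13}{60750}$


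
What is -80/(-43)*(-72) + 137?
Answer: 131/43 ≈ 3.0465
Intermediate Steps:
-80/(-43)*(-72) + 137 = -80*(-1/43)*(-72) + 137 = (80/43)*(-72) + 137 = -5760/43 + 137 = 131/43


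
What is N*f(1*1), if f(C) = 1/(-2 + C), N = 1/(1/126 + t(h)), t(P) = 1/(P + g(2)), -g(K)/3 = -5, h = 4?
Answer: -2394/145 ≈ -16.510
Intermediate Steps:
g(K) = 15 (g(K) = -3*(-5) = 15)
t(P) = 1/(15 + P) (t(P) = 1/(P + 15) = 1/(15 + P))
N = 2394/145 (N = 1/(1/126 + 1/(15 + 4)) = 1/(1/126 + 1/19) = 1/(145/2394) = 2394/145 ≈ 16.510)
N*f(1*1) = 2394/(145*(-2 + 1*1)) = 2394/(145*(-2 + 1)) = (2394/145)/(-1) = (2394/145)*(-1) = -2394/145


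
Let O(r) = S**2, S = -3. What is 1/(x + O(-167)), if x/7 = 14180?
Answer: 1/99269 ≈ 1.0074e-5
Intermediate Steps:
x = 99260 (x = 7*14180 = 99260)
O(r) = 9 (O(r) = (-3)**2 = 9)
1/(x + O(-167)) = 1/(99260 + 9) = 1/99269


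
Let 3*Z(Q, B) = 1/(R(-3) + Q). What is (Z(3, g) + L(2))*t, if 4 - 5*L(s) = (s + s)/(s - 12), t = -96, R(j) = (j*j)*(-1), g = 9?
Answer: -5936/75 ≈ -79.147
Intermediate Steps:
R(j) = -j**2 (R(j) = j**2*(-1) = -j**2)
Z(Q, B) = 1/(3*(-9 + Q)) (Z(Q, B) = 1/(3*(-1*(-3)**2 + Q)) = 1/(3*(-1*9 + Q)) = 1/(3*(-9 + Q)))
L(s) = 4/5 - 2*s/(5*(-12 + s)) (L(s) = 4/5 - (s + s)/(5*(s - 12)) = 4/5 - 2*s/(5*(-12 + s)))
(Z(3, g) + L(2))*t = (1/(3*(-9 + 3)) + 2*(-24 + 2)/(5*(-12 + 2)))*(-96) = ((1/3)/(-6) + (2/5)*(-22)/(-10))*(-96) = ((1/3)*(-1/6) + (2/5)*(-1/10)*(-22))*(-96) = (-1/18 + 22/25)*(-96) = (371/450)*(-96) = -5936/75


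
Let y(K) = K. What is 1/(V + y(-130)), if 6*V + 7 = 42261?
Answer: 3/20737 ≈ 0.00014467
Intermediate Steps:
V = 21127/3 (V = -7/6 + (⅙)*42261 = -7/6 + 14087/2 = 21127/3 ≈ 7042.3)
1/(V + y(-130)) = 1/(21127/3 - 130) = 1/(20737/3) = 3/20737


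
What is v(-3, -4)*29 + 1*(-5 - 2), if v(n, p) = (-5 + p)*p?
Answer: 1037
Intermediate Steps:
v(n, p) = p*(-5 + p)
v(-3, -4)*29 + 1*(-5 - 2) = -4*(-5 - 4)*29 + 1*(-5 - 2) = -4*(-9)*29 + 1*(-7) = 36*29 - 7 = 1044 - 7 = 1037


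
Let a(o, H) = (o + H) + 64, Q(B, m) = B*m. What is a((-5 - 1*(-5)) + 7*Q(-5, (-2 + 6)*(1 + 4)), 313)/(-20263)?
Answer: 323/20263 ≈ 0.015940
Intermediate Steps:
a(o, H) = 64 + H + o (a(o, H) = (H + o) + 64 = 64 + H + o)
a((-5 - 1*(-5)) + 7*Q(-5, (-2 + 6)*(1 + 4)), 313)/(-20263) = (64 + 313 + ((-5 - 1*(-5)) + 7*(-5*(-2 + 6)*(1 + 4))))/(-20263) = (64 + 313 + ((-5 + 5) + 7*(-20*5)))*(-1/20263) = (64 + 313 + (0 + 7*(-5*20)))*(-1/20263) = (64 + 313 + (0 + 7*(-100)))*(-1/20263) = (64 + 313 + (0 - 700))*(-1/20263) = (64 + 313 - 700)*(-1/20263) = -323*(-1/20263) = 323/20263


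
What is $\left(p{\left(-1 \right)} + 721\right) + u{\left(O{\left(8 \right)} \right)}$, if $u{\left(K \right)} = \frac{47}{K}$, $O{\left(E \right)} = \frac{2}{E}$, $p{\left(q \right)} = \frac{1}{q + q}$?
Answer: $\frac{1817}{2} \approx 908.5$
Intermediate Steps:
$p{\left(q \right)} = \frac{1}{2 q}$
$\left(p{\left(-1 \right)} + 721\right) + u{\left(O{\left(8 \right)} \right)} = \left(\frac{1}{2 \left(-1\right)} + 721\right) + \frac{47}{2 \cdot \frac{1}{8}} = \left(\frac{1}{2} \left(-1\right) + 721\right) + \frac{47}{2 \cdot \frac{1}{8}} = \left(- \frac{1}{2} + 721\right) + 47 \frac{1}{\frac{1}{4}} = \frac{1441}{2} + 47 \cdot 4 = \frac{1441}{2} + 188 = \frac{1817}{2}$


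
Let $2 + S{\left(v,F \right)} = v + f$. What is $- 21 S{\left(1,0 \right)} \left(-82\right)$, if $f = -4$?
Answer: $-8610$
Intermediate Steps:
$S{\left(v,F \right)} = -6 + v$ ($S{\left(v,F \right)} = -2 + \left(v - 4\right) = -2 + \left(-4 + v\right) = -6 + v$)
$- 21 S{\left(1,0 \right)} \left(-82\right) = - 21 \left(-6 + 1\right) \left(-82\right) = \left(-21\right) \left(-5\right) \left(-82\right) = 105 \left(-82\right) = -8610$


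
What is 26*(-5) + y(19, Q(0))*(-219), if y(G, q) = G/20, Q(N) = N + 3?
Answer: -6761/20 ≈ -338.05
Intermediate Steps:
Q(N) = 3 + N
y(G, q) = G/20 (y(G, q) = G*(1/20) = G/20)
26*(-5) + y(19, Q(0))*(-219) = 26*(-5) + ((1/20)*19)*(-219) = -130 + (19/20)*(-219) = -130 - 4161/20 = -6761/20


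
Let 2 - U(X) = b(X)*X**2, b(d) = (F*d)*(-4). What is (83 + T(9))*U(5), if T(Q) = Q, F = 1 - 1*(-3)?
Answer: 184184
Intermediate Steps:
F = 4 (F = 1 + 3 = 4)
b(d) = -16*d (b(d) = (4*d)*(-4) = -16*d)
U(X) = 2 + 16*X**3 (U(X) = 2 - (-16*X)*X**2 = 2 - (-16)*X**3 = 2 + 16*X**3)
(83 + T(9))*U(5) = (83 + 9)*(2 + 16*5**3) = 92*(2 + 16*125) = 92*(2 + 2000) = 92*2002 = 184184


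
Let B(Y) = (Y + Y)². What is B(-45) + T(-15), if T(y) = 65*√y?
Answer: 8100 + 65*I*√15 ≈ 8100.0 + 251.74*I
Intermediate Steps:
B(Y) = 4*Y² (B(Y) = (2*Y)² = 4*Y²)
B(-45) + T(-15) = 4*(-45)² + 65*√(-15) = 4*2025 + 65*(I*√15) = 8100 + 65*I*√15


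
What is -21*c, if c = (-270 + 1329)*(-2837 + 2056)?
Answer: 17368659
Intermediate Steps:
c = -827079 (c = 1059*(-781) = -827079)
-21*c = -21*(-827079) = 17368659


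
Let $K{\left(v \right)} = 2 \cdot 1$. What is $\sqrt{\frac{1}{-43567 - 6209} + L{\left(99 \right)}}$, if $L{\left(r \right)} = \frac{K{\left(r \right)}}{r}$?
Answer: $\frac{\sqrt{378153457}}{136884} \approx 0.14206$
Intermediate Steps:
$K{\left(v \right)} = 2$
$L{\left(r \right)} = \frac{2}{r}$
$\sqrt{\frac{1}{-43567 - 6209} + L{\left(99 \right)}} = \sqrt{\frac{1}{-43567 - 6209} + \frac{2}{99}} = \sqrt{\frac{1}{-49776} + 2 \cdot \frac{1}{99}} = \sqrt{- \frac{1}{49776} + \frac{2}{99}} = \sqrt{\frac{33151}{1642608}} = \frac{\sqrt{378153457}}{136884}$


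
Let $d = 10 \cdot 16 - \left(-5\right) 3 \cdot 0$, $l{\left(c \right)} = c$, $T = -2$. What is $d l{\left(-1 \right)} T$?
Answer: $320$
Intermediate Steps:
$d = 160$ ($d = 160 - \left(-15\right) 0 = 160 - 0 = 160 + 0 = 160$)
$d l{\left(-1 \right)} T = 160 \left(\left(-1\right) \left(-2\right)\right) = 160 \cdot 2 = 320$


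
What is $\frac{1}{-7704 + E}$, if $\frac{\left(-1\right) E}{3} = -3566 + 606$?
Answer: $\frac{1}{1176} \approx 0.00085034$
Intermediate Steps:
$E = 8880$ ($E = - 3 \left(-3566 + 606\right) = \left(-3\right) \left(-2960\right) = 8880$)
$\frac{1}{-7704 + E} = \frac{1}{-7704 + 8880} = \frac{1}{1176}$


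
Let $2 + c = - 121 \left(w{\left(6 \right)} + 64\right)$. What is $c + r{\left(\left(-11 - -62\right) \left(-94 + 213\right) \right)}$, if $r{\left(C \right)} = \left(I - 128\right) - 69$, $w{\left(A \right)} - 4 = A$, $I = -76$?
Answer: $-9229$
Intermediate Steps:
$w{\left(A \right)} = 4 + A$
$r{\left(C \right)} = -273$ ($r{\left(C \right)} = \left(-76 - 128\right) - 69 = -204 - 69 = -273$)
$c = -8956$ ($c = -2 - 121 \left(\left(4 + 6\right) + 64\right) = -2 - 121 \left(10 + 64\right) = -2 - 8954 = -8956$)
$c + r{\left(\left(-11 - -62\right) \left(-94 + 213\right) \right)} = -8956 - 273 = -9229$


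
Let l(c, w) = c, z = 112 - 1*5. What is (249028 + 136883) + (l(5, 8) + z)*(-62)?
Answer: 378967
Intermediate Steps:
z = 107 (z = 112 - 5 = 107)
(249028 + 136883) + (l(5, 8) + z)*(-62) = (249028 + 136883) + (5 + 107)*(-62) = 385911 + 112*(-62) = 385911 - 6944 = 378967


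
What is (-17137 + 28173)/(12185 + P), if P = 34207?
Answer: 2759/11598 ≈ 0.23789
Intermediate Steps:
(-17137 + 28173)/(12185 + P) = (-17137 + 28173)/(12185 + 34207) = 11036/46392 = 11036*(1/46392) = 2759/11598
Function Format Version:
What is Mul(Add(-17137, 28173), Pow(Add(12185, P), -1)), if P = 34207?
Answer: Rational(2759, 11598) ≈ 0.23789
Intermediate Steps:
Mul(Add(-17137, 28173), Pow(Add(12185, P), -1)) = Mul(Add(-17137, 28173), Pow(Add(12185, 34207), -1)) = Mul(11036, Pow(46392, -1)) = Mul(11036, Rational(1, 46392)) = Rational(2759, 11598)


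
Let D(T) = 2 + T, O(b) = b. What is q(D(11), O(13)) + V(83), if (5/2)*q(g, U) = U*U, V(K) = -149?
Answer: -407/5 ≈ -81.400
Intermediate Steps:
q(g, U) = 2*U²/5 (q(g, U) = 2*(U*U)/5 = 2*U²/5)
q(D(11), O(13)) + V(83) = (⅖)*13² - 149 = (⅖)*169 - 149 = 338/5 - 149 = -407/5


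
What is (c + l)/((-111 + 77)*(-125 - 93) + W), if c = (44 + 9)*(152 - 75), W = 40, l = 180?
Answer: 4261/7452 ≈ 0.57179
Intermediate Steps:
c = 4081 (c = 53*77 = 4081)
(c + l)/((-111 + 77)*(-125 - 93) + W) = (4081 + 180)/((-111 + 77)*(-125 - 93) + 40) = 4261/(-34*(-218) + 40) = 4261/(7412 + 40) = 4261/7452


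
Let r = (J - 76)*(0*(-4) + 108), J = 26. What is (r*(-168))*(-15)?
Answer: -13608000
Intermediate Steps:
r = -5400 (r = (26 - 76)*(0*(-4) + 108) = -50*(0 + 108) = -50*108 = -5400)
(r*(-168))*(-15) = -5400*(-168)*(-15) = 907200*(-15) = -13608000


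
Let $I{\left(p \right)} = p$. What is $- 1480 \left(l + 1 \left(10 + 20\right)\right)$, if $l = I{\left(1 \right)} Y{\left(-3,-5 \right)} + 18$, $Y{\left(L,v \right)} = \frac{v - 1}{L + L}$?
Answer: $-72520$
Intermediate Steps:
$Y{\left(L,v \right)} = \frac{-1 + v}{2 L}$
$l = 19$ ($l = 1 \frac{-1 - 5}{2 \left(-3\right)} + 18 = 1 \cdot \frac{1}{2} \left(- \frac{1}{3}\right) \left(-6\right) + 18 = 1 \cdot 1 + 18 = 1 + 18 = 19$)
$- 1480 \left(l + 1 \left(10 + 20\right)\right) = - 1480 \left(19 + 1 \left(10 + 20\right)\right) = - 1480 \left(19 + 1 \cdot 30\right) = - 1480 \left(19 + 30\right) = \left(-1480\right) 49 = -72520$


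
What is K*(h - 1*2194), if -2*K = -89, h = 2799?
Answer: 53845/2 ≈ 26923.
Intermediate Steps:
K = 89/2 (K = -½*(-89) = 89/2 ≈ 44.500)
K*(h - 1*2194) = 89*(2799 - 1*2194)/2 = 89*(2799 - 2194)/2 = (89/2)*605 = 53845/2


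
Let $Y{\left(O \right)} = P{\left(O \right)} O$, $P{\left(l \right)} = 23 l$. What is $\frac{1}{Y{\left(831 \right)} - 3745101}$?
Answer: $\frac{1}{12137802} \approx 8.2387 \cdot 10^{-8}$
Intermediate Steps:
$Y{\left(O \right)} = 23 O^{2}$ ($Y{\left(O \right)} = 23 O O = 23 O^{2}$)
$\frac{1}{Y{\left(831 \right)} - 3745101} = \frac{1}{23 \cdot 831^{2} - 3745101} = \frac{1}{23 \cdot 690561 - 3745101} = \frac{1}{15882903 - 3745101} = \frac{1}{12137802}$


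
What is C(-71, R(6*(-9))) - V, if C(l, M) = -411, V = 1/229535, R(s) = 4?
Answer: -94338886/229535 ≈ -411.00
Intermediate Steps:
V = 1/229535 ≈ 4.3566e-6
C(-71, R(6*(-9))) - V = -411 - 1*1/229535 = -411 - 1/229535 = -94338886/229535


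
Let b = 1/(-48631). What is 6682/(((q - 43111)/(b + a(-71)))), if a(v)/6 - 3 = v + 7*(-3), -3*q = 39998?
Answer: 520573671930/8234735861 ≈ 63.217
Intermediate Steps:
q = -39998/3 (q = -⅓*39998 = -39998/3 ≈ -13333.)
b = -1/48631 ≈ -2.0563e-5
a(v) = -108 + 6*v (a(v) = 18 + 6*(v + 7*(-3)) = 18 + 6*(v - 21) = 18 + 6*(-21 + v) = 18 + (-126 + 6*v) = -108 + 6*v)
6682/(((q - 43111)/(b + a(-71)))) = 6682/(((-39998/3 - 43111)/(-1/48631 + (-108 + 6*(-71))))) = 6682/((-169331/(3*(-1/48631 + (-108 - 426))))) = 6682/((-169331/(3*(-1/48631 - 534)))) = 6682/((-169331/(3*(-25968955/48631)))) = 6682/((-169331/3*(-48631/25968955))) = 6682/(8234735861/77906865) = 6682*(77906865/8234735861) = 520573671930/8234735861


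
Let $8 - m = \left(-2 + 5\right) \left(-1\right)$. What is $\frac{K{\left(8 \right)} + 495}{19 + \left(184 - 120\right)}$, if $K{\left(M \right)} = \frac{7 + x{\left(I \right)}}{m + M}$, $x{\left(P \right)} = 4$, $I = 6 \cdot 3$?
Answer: $\frac{9416}{1577} \approx 5.9708$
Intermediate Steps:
$m = 11$ ($m = 8 - \left(-2 + 5\right) \left(-1\right) = 8 - 3 \left(-1\right) = 8 - -3 = 8 + 3 = 11$)
$I = 18$
$K{\left(M \right)} = \frac{11}{11 + M}$ ($K{\left(M \right)} = \frac{7 + 4}{11 + M} = \frac{11}{11 + M}$)
$\frac{K{\left(8 \right)} + 495}{19 + \left(184 - 120\right)} = \frac{\frac{11}{11 + 8} + 495}{19 + \left(184 - 120\right)} = \frac{\frac{11}{19} + 495}{19 + 64} = \frac{11 \cdot \frac{1}{19} + 495}{83} = \left(\frac{11}{19} + 495\right) \frac{1}{83} = \frac{9416}{19} \cdot \frac{1}{83} = \frac{9416}{1577}$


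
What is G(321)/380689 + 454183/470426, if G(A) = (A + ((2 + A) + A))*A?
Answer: 318623981977/179086003514 ≈ 1.7792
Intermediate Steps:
G(A) = A*(2 + 3*A) (G(A) = (A + (2 + 2*A))*A = (2 + 3*A)*A = A*(2 + 3*A))
G(321)/380689 + 454183/470426 = (321*(2 + 3*321))/380689 + 454183/470426 = (321*(2 + 963))*(1/380689) + 454183*(1/470426) = (321*965)*(1/380689) + 454183/470426 = 309765*(1/380689) + 454183/470426 = 309765/380689 + 454183/470426 = 318623981977/179086003514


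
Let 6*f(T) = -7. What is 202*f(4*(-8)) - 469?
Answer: -2114/3 ≈ -704.67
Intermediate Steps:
f(T) = -7/6 (f(T) = (1/6)*(-7) = -7/6)
202*f(4*(-8)) - 469 = 202*(-7/6) - 469 = -707/3 - 469 = -2114/3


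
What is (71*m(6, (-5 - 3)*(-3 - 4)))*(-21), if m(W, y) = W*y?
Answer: -500976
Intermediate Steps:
(71*m(6, (-5 - 3)*(-3 - 4)))*(-21) = (71*(6*((-5 - 3)*(-3 - 4))))*(-21) = (71*(6*(-8*(-7))))*(-21) = (71*(6*56))*(-21) = (71*336)*(-21) = 23856*(-21) = -500976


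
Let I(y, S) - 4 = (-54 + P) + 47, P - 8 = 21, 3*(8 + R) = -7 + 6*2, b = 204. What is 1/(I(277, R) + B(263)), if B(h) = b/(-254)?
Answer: 127/3200 ≈ 0.039688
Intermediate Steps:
R = -19/3 (R = -8 + (-7 + 6*2)/3 = -8 + (-7 + 12)/3 = -8 + (⅓)*5 = -8 + 5/3 = -19/3 ≈ -6.3333)
P = 29 (P = 8 + 21 = 29)
I(y, S) = 26 (I(y, S) = 4 + ((-54 + 29) + 47) = 4 + (-25 + 47) = 4 + 22 = 26)
B(h) = -102/127 (B(h) = 204/(-254) = 204*(-1/254) = -102/127)
1/(I(277, R) + B(263)) = 1/(26 - 102/127) = 1/(3200/127) = 127/3200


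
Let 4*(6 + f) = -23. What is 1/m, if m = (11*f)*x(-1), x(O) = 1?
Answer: -4/517 ≈ -0.0077369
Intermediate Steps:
f = -47/4 (f = -6 + (¼)*(-23) = -6 - 23/4 = -47/4 ≈ -11.750)
m = -517/4 (m = (11*(-47/4))*1 = -517/4*1 = -517/4 ≈ -129.25)
1/m = 1/(-517/4) = -4/517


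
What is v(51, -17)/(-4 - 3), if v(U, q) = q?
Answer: 17/7 ≈ 2.4286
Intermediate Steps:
v(51, -17)/(-4 - 3) = -17/(-4 - 3) = -17/(-7) = -⅐*(-17) = 17/7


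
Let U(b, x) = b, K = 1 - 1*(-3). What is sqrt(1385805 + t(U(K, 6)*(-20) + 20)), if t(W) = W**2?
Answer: sqrt(1389405) ≈ 1178.7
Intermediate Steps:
K = 4 (K = 1 + 3 = 4)
sqrt(1385805 + t(U(K, 6)*(-20) + 20)) = sqrt(1385805 + (4*(-20) + 20)**2) = sqrt(1385805 + (-80 + 20)**2) = sqrt(1385805 + (-60)**2) = sqrt(1385805 + 3600) = sqrt(1389405)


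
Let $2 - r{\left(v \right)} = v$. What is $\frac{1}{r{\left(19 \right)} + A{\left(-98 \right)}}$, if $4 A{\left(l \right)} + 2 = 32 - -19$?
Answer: $- \frac{4}{19} \approx -0.21053$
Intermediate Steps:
$A{\left(l \right)} = \frac{49}{4}$ ($A{\left(l \right)} = - \frac{1}{2} + \frac{32 - -19}{4} = - \frac{1}{2} + \frac{32 + 19}{4} = - \frac{1}{2} + \frac{1}{4} \cdot 51 = - \frac{1}{2} + \frac{51}{4} = \frac{49}{4}$)
$r{\left(v \right)} = 2 - v$
$\frac{1}{r{\left(19 \right)} + A{\left(-98 \right)}} = \frac{1}{\left(2 - 19\right) + \frac{49}{4}} = \frac{1}{-17 + \frac{49}{4}} = \frac{1}{- \frac{19}{4}} = - \frac{4}{19}$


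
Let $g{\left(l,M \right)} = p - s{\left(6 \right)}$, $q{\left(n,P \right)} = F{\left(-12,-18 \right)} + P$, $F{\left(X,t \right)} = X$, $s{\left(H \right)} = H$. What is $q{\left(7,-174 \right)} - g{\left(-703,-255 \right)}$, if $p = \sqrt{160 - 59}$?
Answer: $-180 - \sqrt{101} \approx -190.05$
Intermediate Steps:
$p = \sqrt{101} \approx 10.05$
$q{\left(n,P \right)} = -12 + P$
$g{\left(l,M \right)} = -6 + \sqrt{101}$ ($g{\left(l,M \right)} = \sqrt{101} - 6 = -6 + \sqrt{101}$)
$q{\left(7,-174 \right)} - g{\left(-703,-255 \right)} = \left(-12 - 174\right) - \left(-6 + \sqrt{101}\right) = -186 + \left(6 - \sqrt{101}\right) = -180 - \sqrt{101}$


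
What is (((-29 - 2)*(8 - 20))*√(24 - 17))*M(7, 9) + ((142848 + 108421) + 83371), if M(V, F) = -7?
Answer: 334640 - 2604*√7 ≈ 3.2775e+5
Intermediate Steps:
(((-29 - 2)*(8 - 20))*√(24 - 17))*M(7, 9) + ((142848 + 108421) + 83371) = (((-29 - 2)*(8 - 20))*√(24 - 17))*(-7) + ((142848 + 108421) + 83371) = ((-31*(-12))*√7)*(-7) + (251269 + 83371) = (372*√7)*(-7) + 334640 = -2604*√7 + 334640 = 334640 - 2604*√7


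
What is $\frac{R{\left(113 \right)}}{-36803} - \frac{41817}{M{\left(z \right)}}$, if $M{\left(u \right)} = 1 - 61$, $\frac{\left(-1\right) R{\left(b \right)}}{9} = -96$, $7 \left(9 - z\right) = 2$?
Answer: $\frac{512979737}{736060} \approx 696.93$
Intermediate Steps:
$z = \frac{61}{7}$ ($z = 9 - \frac{2}{7} = \frac{61}{7} \approx 8.7143$)
$R{\left(b \right)} = 864$ ($R{\left(b \right)} = \left(-9\right) \left(-96\right) = 864$)
$M{\left(u \right)} = -60$ ($M{\left(u \right)} = 1 - 61 = -60$)
$\frac{R{\left(113 \right)}}{-36803} - \frac{41817}{M{\left(z \right)}} = \frac{864}{-36803} - \frac{41817}{-60} = 864 \left(- \frac{1}{36803}\right) - - \frac{13939}{20} = - \frac{864}{36803} + \frac{13939}{20} = \frac{512979737}{736060}$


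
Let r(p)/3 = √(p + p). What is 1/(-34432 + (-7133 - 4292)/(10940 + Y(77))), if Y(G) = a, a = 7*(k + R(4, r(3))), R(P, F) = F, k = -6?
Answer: -1363132741702/46936815644549739 - 79975*√6/46936815644549739 ≈ -2.9042e-5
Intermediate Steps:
r(p) = 3*√2*√p (r(p) = 3*√(p + p) = 3*√(2*p) = 3*(√2*√p) = 3*√2*√p)
a = -42 + 21*√6 (a = 7*(-6 + 3*√2*√3) = 7*(-6 + 3*√6) = -42 + 21*√6 ≈ 9.4393)
Y(G) = -42 + 21*√6
1/(-34432 + (-7133 - 4292)/(10940 + Y(77))) = 1/(-34432 + (-7133 - 4292)/(10940 + (-42 + 21*√6))) = 1/(-34432 - 11425/(10898 + 21*√6))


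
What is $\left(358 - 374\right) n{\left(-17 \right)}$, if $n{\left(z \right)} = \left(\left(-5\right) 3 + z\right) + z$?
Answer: $784$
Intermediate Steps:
$n{\left(z \right)} = -15 + 2 z$ ($n{\left(z \right)} = \left(-15 + z\right) + z = -15 + 2 z$)
$\left(358 - 374\right) n{\left(-17 \right)} = \left(358 - 374\right) \left(-15 + 2 \left(-17\right)\right) = - 16 \left(-15 - 34\right) = \left(-16\right) \left(-49\right) = 784$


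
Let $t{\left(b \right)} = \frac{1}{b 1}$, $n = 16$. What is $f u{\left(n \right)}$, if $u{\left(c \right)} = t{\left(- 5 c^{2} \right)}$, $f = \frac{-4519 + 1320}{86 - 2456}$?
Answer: $- \frac{3199}{3033600} \approx -0.0010545$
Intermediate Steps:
$t{\left(b \right)} = \frac{1}{b}$
$f = \frac{3199}{2370}$ ($f = - \frac{3199}{-2370} = \left(-3199\right) \left(- \frac{1}{2370}\right) = \frac{3199}{2370} \approx 1.3498$)
$u{\left(c \right)} = - \frac{1}{5 c^{2}}$ ($u{\left(c \right)} = \frac{1}{\left(-5\right) c^{2}} = - \frac{1}{5 c^{2}}$)
$f u{\left(n \right)} = \frac{3199 \left(- \frac{1}{5 \cdot 256}\right)}{2370} = \frac{3199 \left(\left(- \frac{1}{5}\right) \frac{1}{256}\right)}{2370} = \frac{3199}{2370} \left(- \frac{1}{1280}\right) = - \frac{3199}{3033600}$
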